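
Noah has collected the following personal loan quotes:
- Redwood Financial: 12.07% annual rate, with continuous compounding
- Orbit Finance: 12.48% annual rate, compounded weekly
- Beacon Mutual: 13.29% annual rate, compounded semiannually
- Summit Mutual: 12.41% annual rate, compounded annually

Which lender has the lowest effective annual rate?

Summit Mutual

Redwood Financial: e^0.1207 − 1 = 12.829%
Orbit Finance: (1 + 0.1248/52)^52 − 1 = 13.275%
Beacon Mutual: (1 + 0.1329/2)^2 − 1 = 13.732%
Summit Mutual: compounded annually, EAR = 12.410%
The lowest effective annual rate is Summit Mutual at 12.410%.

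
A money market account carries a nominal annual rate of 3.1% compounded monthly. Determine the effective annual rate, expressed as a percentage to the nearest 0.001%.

3.144%

EAR = (1 + 0.031/12)^12 − 1.
= (1 + 0.002583)^12 − 1 = 1.031444 − 1 = 3.144%.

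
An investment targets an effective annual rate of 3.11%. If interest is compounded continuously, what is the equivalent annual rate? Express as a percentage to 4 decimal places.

Continuous: nominal r satisfies e^r − 1 = 0.0311.
r = ln(1 + 0.0311) = ln(1.0311) = 0.030626 = 3.0626%.

3.0626%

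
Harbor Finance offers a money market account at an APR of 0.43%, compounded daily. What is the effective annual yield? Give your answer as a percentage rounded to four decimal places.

EAR = (1 + 0.0043/365)^365 − 1.
= 1.004309 − 1 = 0.4309%.

0.4309%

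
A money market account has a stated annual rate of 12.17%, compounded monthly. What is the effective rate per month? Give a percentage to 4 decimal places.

1.0142%

With a nominal annual rate compounded monthly, the periodic rate is the nominal rate divided by 12.
i = 0.1217 / 12 = 0.0101417 = 1.0142%.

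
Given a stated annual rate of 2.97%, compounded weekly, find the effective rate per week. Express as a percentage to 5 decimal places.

0.05712%

With a nominal annual rate compounded weekly, the periodic rate is the nominal rate divided by 52.
i = 0.0297 / 52 = 0.0005712 = 0.05712%.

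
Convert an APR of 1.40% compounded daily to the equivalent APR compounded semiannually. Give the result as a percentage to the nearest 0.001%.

EAR = (1 + 0.0140/365)^365 − 1 = 0.014098.
Solve (1 + r/2)^2 = 1.014098: r/2 = 1.014098^(1/2) − 1 = 0.007024, so r = 0.014049 = 1.405%.

1.405%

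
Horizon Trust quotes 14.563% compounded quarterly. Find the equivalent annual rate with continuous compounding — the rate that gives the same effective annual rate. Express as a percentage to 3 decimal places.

EAR = (1 + 0.14563/4)^4 − 1 = 0.153778.
Equivalent continuous rate: r = ln(1 + 0.153778) = 0.143042 = 14.304%.

14.304%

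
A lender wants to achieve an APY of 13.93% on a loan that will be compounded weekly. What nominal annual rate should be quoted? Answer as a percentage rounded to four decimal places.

(1 + r/52)^52 − 1 = 0.1393, so 1 + r/52 = 1.1393^(1/52).
r/52 = 0.002511, so r = 0.130578 = 13.0578%.

13.0578%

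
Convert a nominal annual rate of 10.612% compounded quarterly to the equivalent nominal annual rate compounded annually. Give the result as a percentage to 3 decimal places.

11.042%

EAR = (1 + 0.10612/4)^4 − 1 = 0.110418.
Compounded annually, the equivalent nominal rate is the EAR itself: 11.042%.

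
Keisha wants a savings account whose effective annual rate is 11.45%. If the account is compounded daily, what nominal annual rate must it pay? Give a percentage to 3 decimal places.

10.842%

(1 + r/365)^365 − 1 = 0.1145, so 1 + r/365 = 1.1145^(1/365).
r/365 = 0.000297, so r = 0.108422 = 10.842%.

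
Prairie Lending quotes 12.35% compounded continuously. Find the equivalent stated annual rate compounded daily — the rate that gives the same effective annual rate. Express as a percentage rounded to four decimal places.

12.3521%

EAR under continuous compounding: e^0.1235 − 1 = 0.131450.
Solve (1 + r/365)^365 = 1.131450: r/365 = 1.131450^(1/365) − 1 = 0.000338, so r = 0.123521 = 12.3521%.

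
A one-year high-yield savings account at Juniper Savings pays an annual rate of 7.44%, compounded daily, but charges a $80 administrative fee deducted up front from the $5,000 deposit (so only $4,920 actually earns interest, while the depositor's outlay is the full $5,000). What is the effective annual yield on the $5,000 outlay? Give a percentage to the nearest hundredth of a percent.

Value after one year: 4,920 × (1 + 0.0744/365)^365 = 4,920 × 1.077229 = $5,299.97.
Effective yield on the $5,000 outlay: 5,299.97 / 5,000 − 1 = 0.059994 = 6.00%.

6.00%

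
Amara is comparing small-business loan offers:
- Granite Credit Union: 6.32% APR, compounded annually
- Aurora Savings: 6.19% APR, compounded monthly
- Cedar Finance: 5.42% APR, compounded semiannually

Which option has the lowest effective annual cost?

Granite Credit Union: compounded annually, EAR = 6.320%
Aurora Savings: (1 + 0.0619/12)^12 − 1 = 6.369%
Cedar Finance: (1 + 0.0542/2)^2 − 1 = 5.493%
The lowest effective annual rate is Cedar Finance at 5.493%.

Cedar Finance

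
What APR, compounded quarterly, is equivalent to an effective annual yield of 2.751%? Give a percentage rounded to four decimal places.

2.7231%

(1 + r/4)^4 − 1 = 0.02751, so 1 + r/4 = 1.02751^(1/4).
r/4 = 0.006808, so r = 0.027231 = 2.7231%.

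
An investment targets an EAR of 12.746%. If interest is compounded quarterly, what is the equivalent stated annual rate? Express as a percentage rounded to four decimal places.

(1 + r/4)^4 − 1 = 0.12746, so 1 + r/4 = 1.12746^(1/4).
r/4 = 0.030446, so r = 0.121784 = 12.1784%.

12.1784%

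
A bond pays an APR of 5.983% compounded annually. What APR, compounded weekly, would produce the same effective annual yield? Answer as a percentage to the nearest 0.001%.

Compounded annually, EAR = nominal = 0.059830.
Solve (1 + r/52)^52 = 1.059830: r/52 = 1.059830^(1/52) − 1 = 0.001118, so r = 0.058141 = 5.814%.

5.814%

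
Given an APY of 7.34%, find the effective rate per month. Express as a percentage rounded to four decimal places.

0.5920%

The per-month rate i satisfies (1 + i)^12 = 1 + 0.0734.
i = 1.0734^(1/12) − 1 = 0.0059201 = 0.5920%.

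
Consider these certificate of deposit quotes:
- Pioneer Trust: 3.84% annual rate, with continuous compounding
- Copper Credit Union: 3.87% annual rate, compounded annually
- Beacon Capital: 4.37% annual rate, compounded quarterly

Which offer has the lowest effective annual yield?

Copper Credit Union

Pioneer Trust: e^0.0384 − 1 = 3.915%
Copper Credit Union: compounded annually, EAR = 3.870%
Beacon Capital: (1 + 0.0437/4)^4 − 1 = 4.442%
The lowest effective annual rate is Copper Credit Union at 3.870%.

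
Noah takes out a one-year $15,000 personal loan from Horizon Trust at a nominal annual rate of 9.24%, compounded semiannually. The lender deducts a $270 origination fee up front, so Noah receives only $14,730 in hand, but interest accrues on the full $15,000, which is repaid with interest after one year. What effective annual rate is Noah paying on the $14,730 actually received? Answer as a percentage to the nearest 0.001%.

11.460%

Amount owed after one year: 15,000 × (1 + 0.0924/2)^2 = 15,000 × 1.094534 = $16,418.02.
Effective rate on net proceeds: 16,418.02 / 14,730 − 1 = 0.114597 = 11.460%.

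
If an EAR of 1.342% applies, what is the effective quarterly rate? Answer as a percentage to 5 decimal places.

The per-quarter rate i satisfies (1 + i)^4 = 1 + 0.01342.
i = 1.01342^(1/4) − 1 = 0.0033382 = 0.33382%.

0.33382%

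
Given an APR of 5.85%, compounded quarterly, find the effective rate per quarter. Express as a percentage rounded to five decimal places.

With a nominal annual rate compounded quarterly, the periodic rate is the nominal rate divided by 4.
i = 0.0585 / 4 = 0.0146250 = 1.46250%.

1.46250%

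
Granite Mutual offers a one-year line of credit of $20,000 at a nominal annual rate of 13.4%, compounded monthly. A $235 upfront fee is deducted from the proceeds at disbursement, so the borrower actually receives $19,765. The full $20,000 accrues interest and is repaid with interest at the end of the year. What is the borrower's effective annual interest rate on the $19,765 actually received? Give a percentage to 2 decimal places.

15.61%

Amount owed after one year: 20,000 × (1 + 0.134/12)^12 = 20,000 × 1.142544 = $22,850.88.
Effective rate on net proceeds: 22,850.88 / 19,765 − 1 = 0.156129 = 15.61%.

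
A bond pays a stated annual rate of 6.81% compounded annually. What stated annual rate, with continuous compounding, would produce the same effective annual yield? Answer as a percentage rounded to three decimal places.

6.588%

Compounded annually, EAR = nominal = 0.068100.
Equivalent continuous rate: r = ln(1 + 0.068100) = 0.065881 = 6.588%.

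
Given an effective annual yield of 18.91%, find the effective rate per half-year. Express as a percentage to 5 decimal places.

The per-half-year rate i satisfies (1 + i)^2 = 1 + 0.1891.
i = 1.1891^(1/2) − 1 = 0.0904586 = 9.04586%.

9.04586%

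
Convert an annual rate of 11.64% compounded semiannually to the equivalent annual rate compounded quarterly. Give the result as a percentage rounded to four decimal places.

EAR = (1 + 0.1164/2)^2 − 1 = 0.119787.
Solve (1 + r/4)^4 = 1.119787: r/4 = 1.119787^(1/4) − 1 = 0.028688, so r = 0.114754 = 11.4754%.

11.4754%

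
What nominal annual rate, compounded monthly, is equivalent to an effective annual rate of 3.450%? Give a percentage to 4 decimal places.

(1 + r/12)^12 − 1 = 0.03450, so 1 + r/12 = 1.03450^(1/12).
r/12 = 0.002831, so r = 0.033966 = 3.3966%.

3.3966%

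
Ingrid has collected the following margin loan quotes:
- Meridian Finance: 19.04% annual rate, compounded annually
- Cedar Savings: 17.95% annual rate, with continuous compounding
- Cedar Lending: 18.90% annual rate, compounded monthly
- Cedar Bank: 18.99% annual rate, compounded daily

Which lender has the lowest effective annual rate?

Meridian Finance: compounded annually, EAR = 19.040%
Cedar Savings: e^0.1795 − 1 = 19.662%
Cedar Lending: (1 + 0.1890/12)^12 − 1 = 20.626%
Cedar Bank: (1 + 0.1899/365)^365 − 1 = 20.907%
The lowest effective annual rate is Meridian Finance at 19.040%.

Meridian Finance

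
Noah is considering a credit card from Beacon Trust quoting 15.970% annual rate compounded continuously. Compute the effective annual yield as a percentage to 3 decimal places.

17.316%

With continuous compounding, EAR = e^0.15970 − 1.
e^0.15970 = 1.173159, so EAR = 0.173159 = 17.316%.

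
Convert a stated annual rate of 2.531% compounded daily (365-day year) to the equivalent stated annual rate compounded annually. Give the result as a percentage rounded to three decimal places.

EAR = (1 + 0.02531/365)^365 − 1 = 0.025632.
Compounded annually, the equivalent nominal rate is the EAR itself: 2.563%.

2.563%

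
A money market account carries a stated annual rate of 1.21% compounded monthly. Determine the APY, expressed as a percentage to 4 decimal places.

1.2167%

EAR = (1 + 0.0121/12)^12 − 1.
= 1.012167 − 1 = 1.2167%.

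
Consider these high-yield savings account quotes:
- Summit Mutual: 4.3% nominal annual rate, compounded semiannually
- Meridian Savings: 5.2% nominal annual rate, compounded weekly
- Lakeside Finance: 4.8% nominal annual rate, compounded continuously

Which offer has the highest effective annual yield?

Meridian Savings

Summit Mutual: (1 + 0.043/2)^2 − 1 = 4.346%
Meridian Savings: (1 + 0.052/52)^52 − 1 = 5.335%
Lakeside Finance: e^0.048 − 1 = 4.917%
The highest effective annual rate is Meridian Savings at 5.335%.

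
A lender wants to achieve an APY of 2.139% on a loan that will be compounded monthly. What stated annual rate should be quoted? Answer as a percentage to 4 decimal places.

2.1183%

(1 + r/12)^12 − 1 = 0.02139, so 1 + r/12 = 1.02139^(1/12).
r/12 = 0.001765, so r = 0.021183 = 2.1183%.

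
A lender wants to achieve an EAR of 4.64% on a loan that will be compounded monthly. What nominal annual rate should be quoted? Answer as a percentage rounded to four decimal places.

(1 + r/12)^12 − 1 = 0.0464, so 1 + r/12 = 1.0464^(1/12).
r/12 = 0.003787, so r = 0.045442 = 4.5442%.

4.5442%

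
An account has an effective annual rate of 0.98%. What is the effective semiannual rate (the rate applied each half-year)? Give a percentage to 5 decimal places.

The per-half-year rate i satisfies (1 + i)^2 = 1 + 0.0098.
i = 1.0098^(1/2) − 1 = 0.0048881 = 0.48881%.

0.48881%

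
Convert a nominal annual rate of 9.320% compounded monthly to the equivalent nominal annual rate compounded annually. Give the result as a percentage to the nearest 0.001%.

EAR = (1 + 0.09320/12)^12 − 1 = 0.097286.
Compounded annually, the equivalent nominal rate is the EAR itself: 9.729%.

9.729%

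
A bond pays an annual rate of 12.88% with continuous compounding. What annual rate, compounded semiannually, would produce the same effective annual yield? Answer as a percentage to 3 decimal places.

13.304%

EAR under continuous compounding: e^0.1288 − 1 = 0.137463.
Solve (1 + r/2)^2 = 1.137463: r/2 = 1.137463^(1/2) − 1 = 0.066519, so r = 0.133038 = 13.304%.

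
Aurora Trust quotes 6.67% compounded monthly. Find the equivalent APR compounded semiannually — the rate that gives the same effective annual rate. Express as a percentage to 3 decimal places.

EAR = (1 + 0.0667/12)^12 − 1 = 0.068777.
Solve (1 + r/2)^2 = 1.068777: r/2 = 1.068777^(1/2) − 1 = 0.033817, so r = 0.067634 = 6.763%.

6.763%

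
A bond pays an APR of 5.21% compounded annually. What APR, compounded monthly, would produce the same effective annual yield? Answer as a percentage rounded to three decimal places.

5.090%

Compounded annually, EAR = nominal = 0.052100.
Solve (1 + r/12)^12 = 1.052100: r/12 = 1.052100^(1/12) − 1 = 0.004241, so r = 0.050896 = 5.090%.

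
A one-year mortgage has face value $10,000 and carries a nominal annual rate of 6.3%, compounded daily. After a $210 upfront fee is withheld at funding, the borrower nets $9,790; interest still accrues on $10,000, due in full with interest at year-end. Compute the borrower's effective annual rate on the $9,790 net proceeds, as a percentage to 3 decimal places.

Amount owed after one year: 10,000 × (1 + 0.063/365)^365 = 10,000 × 1.065021 = $10,650.21.
Effective rate on net proceeds: 10,650.21 / 9,790 − 1 = 0.087866 = 8.787%.

8.787%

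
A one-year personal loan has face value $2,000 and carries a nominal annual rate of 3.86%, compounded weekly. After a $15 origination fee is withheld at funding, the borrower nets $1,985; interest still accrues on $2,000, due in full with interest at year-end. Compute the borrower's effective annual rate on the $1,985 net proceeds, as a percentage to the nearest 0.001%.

4.719%

Amount owed after one year: 2,000 × (1 + 0.0386/52)^52 = 2,000 × 1.039340 = $2,078.68.
Effective rate on net proceeds: 2,078.68 / 1,985 − 1 = 0.047194 = 4.719%.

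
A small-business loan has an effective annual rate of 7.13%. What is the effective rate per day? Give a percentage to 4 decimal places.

0.0189%

The per-day rate i satisfies (1 + i)^365 = 1 + 0.0713.
i = 1.0713^(1/365) − 1 = 0.0001887 = 0.0189%.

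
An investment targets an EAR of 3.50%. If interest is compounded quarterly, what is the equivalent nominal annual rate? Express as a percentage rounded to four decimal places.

3.4550%

(1 + r/4)^4 − 1 = 0.0350, so 1 + r/4 = 1.0350^(1/4).
r/4 = 0.008637, so r = 0.034550 = 3.4550%.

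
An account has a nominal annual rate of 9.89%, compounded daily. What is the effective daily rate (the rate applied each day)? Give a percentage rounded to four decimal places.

With a nominal annual rate compounded daily, the periodic rate is the nominal rate divided by 365.
i = 0.0989 / 365 = 0.0002710 = 0.0271%.

0.0271%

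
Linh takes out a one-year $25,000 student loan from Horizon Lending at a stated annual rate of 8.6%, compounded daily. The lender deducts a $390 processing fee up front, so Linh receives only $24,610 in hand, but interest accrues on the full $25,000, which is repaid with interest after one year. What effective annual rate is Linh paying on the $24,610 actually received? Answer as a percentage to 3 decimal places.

Amount owed after one year: 25,000 × (1 + 0.086/365)^365 = 25,000 × 1.089795 = $27,244.88.
Effective rate on net proceeds: 27,244.88 / 24,610 − 1 = 0.107066 = 10.707%.

10.707%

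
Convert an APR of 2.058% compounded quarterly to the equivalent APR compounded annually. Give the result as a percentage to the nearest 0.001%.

EAR = (1 + 0.02058/4)^4 − 1 = 0.020739.
Compounded annually, the equivalent nominal rate is the EAR itself: 2.074%.

2.074%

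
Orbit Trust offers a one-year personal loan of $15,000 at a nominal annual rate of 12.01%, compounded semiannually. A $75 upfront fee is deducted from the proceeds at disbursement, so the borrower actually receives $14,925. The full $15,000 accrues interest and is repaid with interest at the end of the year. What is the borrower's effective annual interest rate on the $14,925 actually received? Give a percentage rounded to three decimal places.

12.935%

Amount owed after one year: 15,000 × (1 + 0.1201/2)^2 = 15,000 × 1.123706 = $16,855.59.
Effective rate on net proceeds: 16,855.59 / 14,925 − 1 = 0.129353 = 12.935%.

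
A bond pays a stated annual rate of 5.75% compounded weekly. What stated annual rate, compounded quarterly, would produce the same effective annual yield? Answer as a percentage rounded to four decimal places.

EAR = (1 + 0.0575/52)^52 − 1 = 0.059152.
Solve (1 + r/4)^4 = 1.059152: r/4 = 1.059152^(1/4) − 1 = 0.014471, so r = 0.057883 = 5.7883%.

5.7883%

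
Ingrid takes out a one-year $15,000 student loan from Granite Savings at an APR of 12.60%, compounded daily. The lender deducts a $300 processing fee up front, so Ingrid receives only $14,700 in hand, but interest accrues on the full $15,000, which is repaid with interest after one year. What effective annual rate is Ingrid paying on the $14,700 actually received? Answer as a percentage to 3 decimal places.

Amount owed after one year: 15,000 × (1 + 0.1260/365)^365 = 15,000 × 1.134258 = $17,013.86.
Effective rate on net proceeds: 17,013.86 / 14,700 − 1 = 0.157406 = 15.741%.

15.741%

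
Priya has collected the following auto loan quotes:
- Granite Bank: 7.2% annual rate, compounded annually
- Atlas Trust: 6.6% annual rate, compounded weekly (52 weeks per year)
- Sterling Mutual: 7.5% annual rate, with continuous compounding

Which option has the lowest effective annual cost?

Granite Bank: compounded annually, EAR = 7.200%
Atlas Trust: (1 + 0.066/52)^52 − 1 = 6.818%
Sterling Mutual: e^0.075 − 1 = 7.788%
The lowest effective annual rate is Atlas Trust at 6.818%.

Atlas Trust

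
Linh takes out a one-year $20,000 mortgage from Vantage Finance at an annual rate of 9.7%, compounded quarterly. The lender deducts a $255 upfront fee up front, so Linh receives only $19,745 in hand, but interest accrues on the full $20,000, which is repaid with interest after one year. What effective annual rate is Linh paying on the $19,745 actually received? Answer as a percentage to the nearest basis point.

11.48%

Amount owed after one year: 20,000 × (1 + 0.097/4)^4 = 20,000 × 1.100586 = $22,011.72.
Effective rate on net proceeds: 22,011.72 / 19,745 − 1 = 0.114799 = 11.48%.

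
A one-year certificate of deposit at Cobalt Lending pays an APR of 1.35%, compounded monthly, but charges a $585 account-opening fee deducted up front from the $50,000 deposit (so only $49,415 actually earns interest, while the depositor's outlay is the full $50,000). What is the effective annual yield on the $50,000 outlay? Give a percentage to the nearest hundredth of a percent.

0.17%

Value after one year: 49,415 × (1 + 0.0135/12)^12 = 49,415 × 1.013584 = $50,086.25.
Effective yield on the $50,000 outlay: 50,086.25 / 50,000 − 1 = 0.001725 = 0.17%.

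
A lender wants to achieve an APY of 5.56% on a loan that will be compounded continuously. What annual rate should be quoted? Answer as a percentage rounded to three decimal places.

Continuous: nominal r satisfies e^r − 1 = 0.0556.
r = ln(1 + 0.0556) = ln(1.0556) = 0.054109 = 5.411%.

5.411%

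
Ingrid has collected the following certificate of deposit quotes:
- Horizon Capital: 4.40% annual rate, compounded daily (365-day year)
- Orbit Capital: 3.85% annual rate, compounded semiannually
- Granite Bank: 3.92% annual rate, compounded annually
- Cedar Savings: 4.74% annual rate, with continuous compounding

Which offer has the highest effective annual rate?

Horizon Capital: (1 + 0.0440/365)^365 − 1 = 4.498%
Orbit Capital: (1 + 0.0385/2)^2 − 1 = 3.887%
Granite Bank: compounded annually, EAR = 3.920%
Cedar Savings: e^0.0474 − 1 = 4.854%
The highest effective annual rate is Cedar Savings at 4.854%.

Cedar Savings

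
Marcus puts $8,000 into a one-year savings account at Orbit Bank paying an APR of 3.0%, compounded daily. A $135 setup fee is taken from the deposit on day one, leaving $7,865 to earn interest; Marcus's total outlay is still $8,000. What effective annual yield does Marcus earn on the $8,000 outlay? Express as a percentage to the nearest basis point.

Value after one year: 7,865 × (1 + 0.030/365)^365 = 7,865 × 1.030453 = $8,104.51.
Effective yield on the $8,000 outlay: 8,104.51 / 8,000 − 1 = 0.013064 = 1.31%.

1.31%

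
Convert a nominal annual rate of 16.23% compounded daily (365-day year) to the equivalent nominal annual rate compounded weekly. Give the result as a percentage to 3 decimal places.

16.252%

EAR = (1 + 0.1623/365)^365 − 1 = 0.176171.
Solve (1 + r/52)^52 = 1.176171: r/52 = 1.176171^(1/52) − 1 = 0.003125, so r = 0.162517 = 16.252%.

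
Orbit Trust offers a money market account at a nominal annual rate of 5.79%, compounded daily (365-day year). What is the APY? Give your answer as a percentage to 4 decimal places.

5.9604%

EAR = (1 + 0.0579/365)^365 − 1.
= 1.059604 − 1 = 5.9604%.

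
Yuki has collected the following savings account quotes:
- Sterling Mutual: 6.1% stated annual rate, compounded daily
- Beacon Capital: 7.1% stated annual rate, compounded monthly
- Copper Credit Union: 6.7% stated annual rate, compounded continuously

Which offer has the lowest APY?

Sterling Mutual

Sterling Mutual: (1 + 0.061/365)^365 − 1 = 6.289%
Beacon Capital: (1 + 0.071/12)^12 − 1 = 7.336%
Copper Credit Union: e^0.067 − 1 = 6.930%
The lowest effective annual rate is Sterling Mutual at 6.289%.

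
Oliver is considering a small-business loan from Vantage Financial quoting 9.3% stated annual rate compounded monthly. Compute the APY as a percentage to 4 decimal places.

EAR = (1 + 0.093/12)^12 − 1.
= 1.097068 − 1 = 9.7068%.

9.7068%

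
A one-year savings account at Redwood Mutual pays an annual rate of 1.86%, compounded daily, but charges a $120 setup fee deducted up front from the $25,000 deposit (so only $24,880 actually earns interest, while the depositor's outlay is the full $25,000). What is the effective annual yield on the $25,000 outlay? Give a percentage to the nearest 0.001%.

Value after one year: 24,880 × (1 + 0.0186/365)^365 = 24,880 × 1.018774 = $25,347.09.
Effective yield on the $25,000 outlay: 25,347.09 / 25,000 − 1 = 0.013883 = 1.388%.

1.388%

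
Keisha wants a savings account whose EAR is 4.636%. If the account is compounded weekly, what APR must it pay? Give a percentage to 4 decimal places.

(1 + r/52)^52 − 1 = 0.04636, so 1 + r/52 = 1.04636^(1/52).
r/52 = 0.000872, so r = 0.045337 = 4.5337%.

4.5337%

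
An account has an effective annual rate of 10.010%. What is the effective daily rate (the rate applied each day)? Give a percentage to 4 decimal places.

0.0261%

The per-day rate i satisfies (1 + i)^365 = 1 + 0.10010.
i = 1.10010^(1/365) − 1 = 0.0002614 = 0.0261%.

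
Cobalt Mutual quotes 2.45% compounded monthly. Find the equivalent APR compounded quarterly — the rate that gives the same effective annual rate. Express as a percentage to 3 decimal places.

2.455%

EAR = (1 + 0.0245/12)^12 − 1 = 0.024777.
Solve (1 + r/4)^4 = 1.024777: r/4 = 1.024777^(1/4) − 1 = 0.006138, so r = 0.024550 = 2.455%.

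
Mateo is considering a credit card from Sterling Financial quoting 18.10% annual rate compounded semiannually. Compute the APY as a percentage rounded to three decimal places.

18.919%

EAR = (1 + 0.1810/2)^2 − 1.
= (1 + 0.090500)^2 − 1 = 1.189190 − 1 = 18.919%.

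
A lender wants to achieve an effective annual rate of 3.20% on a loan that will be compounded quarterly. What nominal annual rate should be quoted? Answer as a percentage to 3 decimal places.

(1 + r/4)^4 − 1 = 0.0320, so 1 + r/4 = 1.0320^(1/4).
r/4 = 0.007906, so r = 0.031623 = 3.162%.

3.162%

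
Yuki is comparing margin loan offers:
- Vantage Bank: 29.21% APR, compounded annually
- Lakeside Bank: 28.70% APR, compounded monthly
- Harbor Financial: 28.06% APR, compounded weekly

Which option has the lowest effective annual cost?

Vantage Bank: compounded annually, EAR = 29.210%
Lakeside Bank: (1 + 0.2870/12)^12 − 1 = 32.793%
Harbor Financial: (1 + 0.2806/52)^52 − 1 = 32.293%
The lowest effective annual rate is Vantage Bank at 29.210%.

Vantage Bank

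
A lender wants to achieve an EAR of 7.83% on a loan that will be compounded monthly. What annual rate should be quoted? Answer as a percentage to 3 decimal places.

(1 + r/12)^12 − 1 = 0.0783, so 1 + r/12 = 1.0783^(1/12).
r/12 = 0.006302, so r = 0.075623 = 7.562%.

7.562%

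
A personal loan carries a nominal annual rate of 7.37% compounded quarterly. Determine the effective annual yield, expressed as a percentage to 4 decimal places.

7.5762%

EAR = (1 + 0.0737/4)^4 − 1.
= 1.075762 − 1 = 7.5762%.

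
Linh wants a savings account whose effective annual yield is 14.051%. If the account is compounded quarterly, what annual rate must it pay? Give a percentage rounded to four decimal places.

(1 + r/4)^4 − 1 = 0.14051, so 1 + r/4 = 1.14051^(1/4).
r/4 = 0.033415, so r = 0.133660 = 13.3660%.

13.3660%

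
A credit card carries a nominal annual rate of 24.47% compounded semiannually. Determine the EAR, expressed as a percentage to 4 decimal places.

25.9670%

EAR = (1 + 0.2447/2)^2 − 1.
= 1.259670 − 1 = 25.9670%.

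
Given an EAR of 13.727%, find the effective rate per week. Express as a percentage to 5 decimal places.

The per-week rate i satisfies (1 + i)^52 = 1 + 0.13727.
i = 1.13727^(1/52) − 1 = 0.0024767 = 0.24767%.

0.24767%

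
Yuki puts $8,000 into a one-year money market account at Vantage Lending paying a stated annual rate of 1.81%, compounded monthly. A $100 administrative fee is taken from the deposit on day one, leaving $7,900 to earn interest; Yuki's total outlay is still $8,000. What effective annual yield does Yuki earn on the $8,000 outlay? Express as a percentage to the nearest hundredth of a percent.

Value after one year: 7,900 × (1 + 0.0181/12)^12 = 7,900 × 1.018251 = $8,044.18.
Effective yield on the $8,000 outlay: 8,044.18 / 8,000 − 1 = 0.005523 = 0.55%.

0.55%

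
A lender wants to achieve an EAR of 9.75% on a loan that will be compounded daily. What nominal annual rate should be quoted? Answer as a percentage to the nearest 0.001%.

9.305%

(1 + r/365)^365 − 1 = 0.0975, so 1 + r/365 = 1.0975^(1/365).
r/365 = 0.000255, so r = 0.093047 = 9.305%.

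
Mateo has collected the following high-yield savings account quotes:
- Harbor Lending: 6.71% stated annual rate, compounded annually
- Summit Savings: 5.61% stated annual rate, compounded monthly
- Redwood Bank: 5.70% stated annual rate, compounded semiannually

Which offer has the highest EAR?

Harbor Lending: compounded annually, EAR = 6.710%
Summit Savings: (1 + 0.0561/12)^12 − 1 = 5.757%
Redwood Bank: (1 + 0.0570/2)^2 − 1 = 5.781%
The highest effective annual rate is Harbor Lending at 6.710%.

Harbor Lending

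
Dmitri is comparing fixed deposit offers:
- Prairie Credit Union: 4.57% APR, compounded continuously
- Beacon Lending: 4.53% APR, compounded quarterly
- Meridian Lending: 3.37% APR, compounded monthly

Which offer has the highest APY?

Prairie Credit Union: e^0.0457 − 1 = 4.676%
Beacon Lending: (1 + 0.0453/4)^4 − 1 = 4.608%
Meridian Lending: (1 + 0.0337/12)^12 − 1 = 3.423%
The highest effective annual rate is Prairie Credit Union at 4.676%.

Prairie Credit Union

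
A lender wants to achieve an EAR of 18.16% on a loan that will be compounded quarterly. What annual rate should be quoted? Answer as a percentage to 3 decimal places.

17.040%

(1 + r/4)^4 − 1 = 0.1816, so 1 + r/4 = 1.1816^(1/4).
r/4 = 0.042600, so r = 0.170399 = 17.040%.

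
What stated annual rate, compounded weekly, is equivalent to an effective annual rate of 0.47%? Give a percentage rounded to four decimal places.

0.4689%

(1 + r/52)^52 − 1 = 0.0047, so 1 + r/52 = 1.0047^(1/52).
r/52 = 0.000090, so r = 0.004689 = 0.4689%.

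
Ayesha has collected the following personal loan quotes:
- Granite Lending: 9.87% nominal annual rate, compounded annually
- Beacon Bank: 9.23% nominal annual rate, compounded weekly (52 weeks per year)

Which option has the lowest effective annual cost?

Granite Lending: compounded annually, EAR = 9.870%
Beacon Bank: (1 + 0.0923/52)^52 − 1 = 9.660%
The lowest effective annual rate is Beacon Bank at 9.660%.

Beacon Bank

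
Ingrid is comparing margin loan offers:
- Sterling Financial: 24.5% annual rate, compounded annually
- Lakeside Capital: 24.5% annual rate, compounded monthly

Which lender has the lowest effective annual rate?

Sterling Financial

Sterling Financial: compounded annually, EAR = 24.500%
Lakeside Capital: (1 + 0.245/12)^12 − 1 = 27.447%
The lowest effective annual rate is Sterling Financial at 24.500%.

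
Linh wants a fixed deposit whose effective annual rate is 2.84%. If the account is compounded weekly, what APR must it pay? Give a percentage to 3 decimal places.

(1 + r/52)^52 − 1 = 0.0284, so 1 + r/52 = 1.0284^(1/52).
r/52 = 0.000539, so r = 0.028012 = 2.801%.

2.801%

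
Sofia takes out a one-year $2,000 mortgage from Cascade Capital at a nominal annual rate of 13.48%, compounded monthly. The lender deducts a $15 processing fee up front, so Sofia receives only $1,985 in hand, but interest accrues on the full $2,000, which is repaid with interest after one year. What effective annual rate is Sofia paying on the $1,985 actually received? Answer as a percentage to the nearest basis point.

15.21%

Amount owed after one year: 2,000 × (1 + 0.1348/12)^12 = 2,000 × 1.143448 = $2,286.90.
Effective rate on net proceeds: 2,286.90 / 1,985 − 1 = 0.152089 = 15.21%.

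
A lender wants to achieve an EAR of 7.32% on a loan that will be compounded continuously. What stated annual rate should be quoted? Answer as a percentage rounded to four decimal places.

7.0645%

Continuous: nominal r satisfies e^r − 1 = 0.0732.
r = ln(1 + 0.0732) = ln(1.0732) = 0.070645 = 7.0645%.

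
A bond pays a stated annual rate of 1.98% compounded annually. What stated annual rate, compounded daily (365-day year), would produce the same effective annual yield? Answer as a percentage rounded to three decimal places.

1.961%

Compounded annually, EAR = nominal = 0.019800.
Solve (1 + r/365)^365 = 1.019800: r/365 = 1.019800^(1/365) − 1 = 0.000054, so r = 0.019607 = 1.961%.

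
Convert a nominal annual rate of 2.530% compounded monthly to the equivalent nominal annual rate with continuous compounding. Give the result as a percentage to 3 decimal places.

2.527%

EAR = (1 + 0.02530/12)^12 − 1 = 0.025595.
Equivalent continuous rate: r = ln(1 + 0.025595) = 0.025273 = 2.527%.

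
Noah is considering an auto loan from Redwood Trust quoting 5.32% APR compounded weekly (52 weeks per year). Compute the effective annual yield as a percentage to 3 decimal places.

EAR = (1 + 0.0532/52)^52 − 1.
= 1.054612 − 1 = 5.461%.

5.461%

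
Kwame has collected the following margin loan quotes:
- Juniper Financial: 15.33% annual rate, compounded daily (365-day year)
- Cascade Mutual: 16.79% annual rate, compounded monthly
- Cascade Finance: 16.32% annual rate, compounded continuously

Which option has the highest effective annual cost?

Cascade Mutual

Juniper Financial: (1 + 0.1533/365)^365 − 1 = 16.564%
Cascade Mutual: (1 + 0.1679/12)^12 − 1 = 18.144%
Cascade Finance: e^0.1632 − 1 = 17.727%
The highest effective annual rate is Cascade Mutual at 18.144%.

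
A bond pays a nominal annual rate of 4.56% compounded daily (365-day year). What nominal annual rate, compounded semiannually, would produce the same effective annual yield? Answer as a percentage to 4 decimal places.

EAR = (1 + 0.0456/365)^365 − 1 = 0.046653.
Solve (1 + r/2)^2 = 1.046653: r/2 = 1.046653^(1/2) − 1 = 0.023060, so r = 0.046121 = 4.6121%.

4.6121%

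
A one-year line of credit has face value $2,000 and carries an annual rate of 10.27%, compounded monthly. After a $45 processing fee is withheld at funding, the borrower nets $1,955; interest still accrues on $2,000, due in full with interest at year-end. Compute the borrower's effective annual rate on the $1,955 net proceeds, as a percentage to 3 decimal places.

13.317%

Amount owed after one year: 2,000 × (1 + 0.1027/12)^12 = 2,000 × 1.107675 = $2,215.35.
Effective rate on net proceeds: 2,215.35 / 1,955 − 1 = 0.133171 = 13.317%.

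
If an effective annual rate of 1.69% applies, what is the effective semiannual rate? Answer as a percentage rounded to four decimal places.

0.8415%

The per-half-year rate i satisfies (1 + i)^2 = 1 + 0.0169.
i = 1.0169^(1/2) − 1 = 0.0084146 = 0.8415%.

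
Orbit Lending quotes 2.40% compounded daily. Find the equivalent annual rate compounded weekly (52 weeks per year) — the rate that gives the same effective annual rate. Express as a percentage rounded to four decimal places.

2.4005%

EAR = (1 + 0.0240/365)^365 − 1 = 0.024290.
Solve (1 + r/52)^52 = 1.024290: r/52 = 1.024290^(1/52) − 1 = 0.000462, so r = 0.024005 = 2.4005%.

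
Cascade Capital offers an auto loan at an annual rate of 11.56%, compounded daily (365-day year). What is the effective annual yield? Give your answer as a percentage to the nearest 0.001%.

12.253%

EAR = (1 + 0.1156/365)^365 − 1.
= (1 + 0.000317)^365 − 1 = 1.122526 − 1 = 12.253%.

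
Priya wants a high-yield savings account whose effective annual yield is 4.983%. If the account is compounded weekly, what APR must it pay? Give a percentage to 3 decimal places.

(1 + r/52)^52 − 1 = 0.04983, so 1 + r/52 = 1.04983^(1/52).
r/52 = 0.000936, so r = 0.048651 = 4.865%.

4.865%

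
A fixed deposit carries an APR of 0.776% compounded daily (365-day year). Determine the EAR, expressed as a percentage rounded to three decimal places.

EAR = (1 + 0.00776/365)^365 − 1.
= 1.007790 − 1 = 0.779%.

0.779%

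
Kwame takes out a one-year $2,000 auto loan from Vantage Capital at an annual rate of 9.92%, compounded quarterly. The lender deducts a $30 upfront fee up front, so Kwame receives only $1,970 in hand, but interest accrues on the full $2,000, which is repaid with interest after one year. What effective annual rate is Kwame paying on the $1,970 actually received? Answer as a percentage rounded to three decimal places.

11.975%

Amount owed after one year: 2,000 × (1 + 0.0992/4)^4 = 2,000 × 1.102952 = $2,205.90.
Effective rate on net proceeds: 2,205.90 / 1,970 − 1 = 0.119748 = 11.975%.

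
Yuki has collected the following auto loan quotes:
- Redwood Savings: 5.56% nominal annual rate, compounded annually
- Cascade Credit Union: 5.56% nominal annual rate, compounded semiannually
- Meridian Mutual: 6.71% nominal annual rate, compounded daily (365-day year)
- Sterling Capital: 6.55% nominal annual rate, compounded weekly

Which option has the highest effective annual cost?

Redwood Savings: compounded annually, EAR = 5.560%
Cascade Credit Union: (1 + 0.0556/2)^2 − 1 = 5.637%
Meridian Mutual: (1 + 0.0671/365)^365 − 1 = 6.940%
Sterling Capital: (1 + 0.0655/52)^52 − 1 = 6.765%
The highest effective annual rate is Meridian Mutual at 6.940%.

Meridian Mutual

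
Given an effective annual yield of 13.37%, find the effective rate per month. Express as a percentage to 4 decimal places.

1.0512%

The per-month rate i satisfies (1 + i)^12 = 1 + 0.1337.
i = 1.1337^(1/12) − 1 = 0.0105121 = 1.0512%.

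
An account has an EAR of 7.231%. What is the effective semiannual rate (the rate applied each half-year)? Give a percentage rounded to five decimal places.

3.55240%

The per-half-year rate i satisfies (1 + i)^2 = 1 + 0.07231.
i = 1.07231^(1/2) − 1 = 0.0355240 = 3.55240%.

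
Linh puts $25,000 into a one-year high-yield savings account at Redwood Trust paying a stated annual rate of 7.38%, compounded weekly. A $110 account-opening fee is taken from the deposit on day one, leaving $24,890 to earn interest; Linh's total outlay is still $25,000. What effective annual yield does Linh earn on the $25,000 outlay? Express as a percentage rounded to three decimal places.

7.180%

Value after one year: 24,890 × (1 + 0.0738/52)^52 = 24,890 × 1.076535 = $26,794.96.
Effective yield on the $25,000 outlay: 26,794.96 / 25,000 − 1 = 0.071798 = 7.180%.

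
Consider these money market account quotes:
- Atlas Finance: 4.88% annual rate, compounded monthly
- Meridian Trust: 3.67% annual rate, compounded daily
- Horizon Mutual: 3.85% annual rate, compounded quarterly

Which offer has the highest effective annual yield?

Atlas Finance

Atlas Finance: (1 + 0.0488/12)^12 − 1 = 4.991%
Meridian Trust: (1 + 0.0367/365)^365 − 1 = 3.738%
Horizon Mutual: (1 + 0.0385/4)^4 − 1 = 3.906%
The highest effective annual rate is Atlas Finance at 4.991%.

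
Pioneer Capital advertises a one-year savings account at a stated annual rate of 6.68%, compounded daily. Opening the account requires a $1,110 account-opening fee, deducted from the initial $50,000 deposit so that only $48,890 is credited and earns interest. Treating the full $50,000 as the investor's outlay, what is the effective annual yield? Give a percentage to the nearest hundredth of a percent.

4.53%

Value after one year: 48,890 × (1 + 0.0668/365)^365 = 48,890 × 1.069075 = $52,267.08.
Effective yield on the $50,000 outlay: 52,267.08 / 50,000 − 1 = 0.045342 = 4.53%.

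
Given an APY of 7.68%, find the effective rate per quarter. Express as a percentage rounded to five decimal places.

The per-quarter rate i satisfies (1 + i)^4 = 1 + 0.0768.
i = 1.0768^(1/4) − 1 = 0.0186706 = 1.86706%.

1.86706%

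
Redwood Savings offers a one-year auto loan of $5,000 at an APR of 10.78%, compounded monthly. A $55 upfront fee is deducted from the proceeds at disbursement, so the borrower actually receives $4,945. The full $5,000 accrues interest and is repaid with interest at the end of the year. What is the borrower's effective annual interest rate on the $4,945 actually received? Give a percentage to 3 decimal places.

12.567%

Amount owed after one year: 5,000 × (1 + 0.1078/12)^12 = 5,000 × 1.113289 = $5,566.44.
Effective rate on net proceeds: 5,566.44 / 4,945 − 1 = 0.125671 = 12.567%.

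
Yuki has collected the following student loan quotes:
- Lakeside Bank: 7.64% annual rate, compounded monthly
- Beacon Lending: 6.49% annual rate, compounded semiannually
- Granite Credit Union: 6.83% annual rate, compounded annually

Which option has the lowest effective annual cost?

Lakeside Bank: (1 + 0.0764/12)^12 − 1 = 7.913%
Beacon Lending: (1 + 0.0649/2)^2 − 1 = 6.595%
Granite Credit Union: compounded annually, EAR = 6.830%
The lowest effective annual rate is Beacon Lending at 6.595%.

Beacon Lending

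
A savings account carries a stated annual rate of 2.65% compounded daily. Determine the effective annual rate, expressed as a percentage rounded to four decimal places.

2.6853%

EAR = (1 + 0.0265/365)^365 − 1.
= (1 + 0.000073)^365 − 1 = 1.026853 − 1 = 2.6853%.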